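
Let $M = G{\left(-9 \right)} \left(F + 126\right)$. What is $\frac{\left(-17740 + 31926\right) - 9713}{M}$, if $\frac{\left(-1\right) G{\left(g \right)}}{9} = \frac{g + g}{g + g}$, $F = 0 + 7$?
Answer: $- \frac{71}{19} \approx -3.7368$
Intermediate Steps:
$F = 7$
$G{\left(g \right)} = -9$ ($G{\left(g \right)} = - 9 \frac{g + g}{g + g} = - 9 \frac{2 g}{2 g} = - 9 \cdot 2 g \frac{1}{2 g} = \left(-9\right) 1 = -9$)
$M = -1197$ ($M = - 9 \left(7 + 126\right) = \left(-9\right) 133 = -1197$)
$\frac{\left(-17740 + 31926\right) - 9713}{M} = \frac{\left(-17740 + 31926\right) - 9713}{-1197} = \left(14186 - 9713\right) \left(- \frac{1}{1197}\right) = 4473 \left(- \frac{1}{1197}\right) = - \frac{71}{19}$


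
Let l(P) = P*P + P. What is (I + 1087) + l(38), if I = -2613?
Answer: -44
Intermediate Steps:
l(P) = P + P**2 (l(P) = P**2 + P = P + P**2)
(I + 1087) + l(38) = (-2613 + 1087) + 38*(1 + 38) = -1526 + 38*39 = -1526 + 1482 = -44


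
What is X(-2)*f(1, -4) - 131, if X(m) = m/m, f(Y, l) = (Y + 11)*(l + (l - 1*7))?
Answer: -311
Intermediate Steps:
f(Y, l) = (-7 + 2*l)*(11 + Y) (f(Y, l) = (11 + Y)*(l + (l - 7)) = (11 + Y)*(l + (-7 + l)) = (11 + Y)*(-7 + 2*l) = (-7 + 2*l)*(11 + Y))
X(m) = 1
X(-2)*f(1, -4) - 131 = 1*(-77 - 7*1 + 22*(-4) + 2*1*(-4)) - 131 = 1*(-77 - 7 - 88 - 8) - 131 = 1*(-180) - 131 = -180 - 131 = -311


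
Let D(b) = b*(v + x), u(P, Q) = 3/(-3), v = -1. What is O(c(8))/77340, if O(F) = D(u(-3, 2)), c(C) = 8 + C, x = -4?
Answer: 1/15468 ≈ 6.4650e-5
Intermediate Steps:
u(P, Q) = -1 (u(P, Q) = 3*(-⅓) = -1)
D(b) = -5*b (D(b) = b*(-1 - 4) = b*(-5) = -5*b)
O(F) = 5 (O(F) = -5*(-1) = 5)
O(c(8))/77340 = 5/77340 = 5*(1/77340) = 1/15468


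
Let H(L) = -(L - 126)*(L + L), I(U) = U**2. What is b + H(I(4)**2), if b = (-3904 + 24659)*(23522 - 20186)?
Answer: 69172120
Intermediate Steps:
H(L) = -2*L*(-126 + L) (H(L) = -(-126 + L)*2*L = -2*L*(-126 + L))
b = 69238680 (b = 20755*3336 = 69238680)
b + H(I(4)**2) = 69238680 + 2*(4**2)**2*(126 - (4**2)**2) = 69238680 + 2*16**2*(126 - 1*16**2) = 69238680 + 2*256*(126 - 1*256) = 69238680 + 2*256*(126 - 256) = 69238680 + 2*256*(-130) = 69238680 - 66560 = 69172120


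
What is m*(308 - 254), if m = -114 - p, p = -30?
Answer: -4536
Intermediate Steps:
m = -84 (m = -114 - 1*(-30) = -114 + 30 = -84)
m*(308 - 254) = -84*(308 - 254) = -84*54 = -4536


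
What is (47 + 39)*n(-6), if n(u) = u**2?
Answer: 3096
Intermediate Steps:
(47 + 39)*n(-6) = (47 + 39)*(-6)**2 = 86*36 = 3096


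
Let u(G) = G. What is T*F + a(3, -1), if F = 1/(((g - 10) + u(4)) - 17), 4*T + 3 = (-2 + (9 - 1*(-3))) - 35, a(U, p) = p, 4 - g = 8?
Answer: -20/27 ≈ -0.74074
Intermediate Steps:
g = -4 (g = 4 - 1*8 = 4 - 8 = -4)
T = -7 (T = -¾ + ((-2 + (9 - 1*(-3))) - 35)/4 = -¾ + ((-2 + (9 + 3)) - 35)/4 = -¾ + ((-2 + 12) - 35)/4 = -¾ + (10 - 35)/4 = -¾ + (¼)*(-25) = -¾ - 25/4 = -7)
F = -1/27 (F = 1/(((-4 - 10) + 4) - 17) = 1/((-14 + 4) - 17) = 1/(-10 - 17) = 1/(-27) = -1/27 ≈ -0.037037)
T*F + a(3, -1) = -7*(-1/27) - 1 = 7/27 - 1 = -20/27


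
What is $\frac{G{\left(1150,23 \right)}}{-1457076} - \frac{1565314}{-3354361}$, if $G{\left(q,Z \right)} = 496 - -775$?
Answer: $\frac{2276518069033}{4887558908436} \approx 0.46578$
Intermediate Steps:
$G{\left(q,Z \right)} = 1271$ ($G{\left(q,Z \right)} = 496 + 775 = 1271$)
$\frac{G{\left(1150,23 \right)}}{-1457076} - \frac{1565314}{-3354361} = \frac{1271}{-1457076} - \frac{1565314}{-3354361} = 1271 \left(- \frac{1}{1457076}\right) - - \frac{1565314}{3354361} = - \frac{1271}{1457076} + \frac{1565314}{3354361} = \frac{2276518069033}{4887558908436}$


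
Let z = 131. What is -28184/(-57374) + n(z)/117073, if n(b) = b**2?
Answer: 2142090323/3358473151 ≈ 0.63782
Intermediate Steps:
-28184/(-57374) + n(z)/117073 = -28184/(-57374) + 131**2/117073 = -28184*(-1/57374) + 17161*(1/117073) = 14092/28687 + 17161/117073 = 2142090323/3358473151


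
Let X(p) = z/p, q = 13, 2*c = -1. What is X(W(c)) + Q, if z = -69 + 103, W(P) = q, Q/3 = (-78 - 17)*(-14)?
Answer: 51904/13 ≈ 3992.6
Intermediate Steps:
c = -½ (c = (½)*(-1) = -½ ≈ -0.50000)
Q = 3990 (Q = 3*((-78 - 17)*(-14)) = 3*(-95*(-14)) = 3*1330 = 3990)
W(P) = 13
z = 34
X(p) = 34/p
X(W(c)) + Q = 34/13 + 3990 = 51904/13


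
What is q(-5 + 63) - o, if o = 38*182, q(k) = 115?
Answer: -6801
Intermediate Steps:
o = 6916
q(-5 + 63) - o = 115 - 1*6916 = 115 - 6916 = -6801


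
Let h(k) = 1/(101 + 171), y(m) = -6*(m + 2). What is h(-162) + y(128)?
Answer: -212159/272 ≈ -780.00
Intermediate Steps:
y(m) = -12 - 6*m (y(m) = -6*(2 + m) = -12 - 6*m)
h(k) = 1/272
h(-162) + y(128) = 1/272 + (-12 - 6*128) = 1/272 + (-12 - 768) = 1/272 - 780 = -212159/272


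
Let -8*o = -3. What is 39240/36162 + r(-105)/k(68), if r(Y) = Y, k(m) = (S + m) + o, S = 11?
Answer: -60652/255143 ≈ -0.23772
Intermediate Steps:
o = 3/8 (o = -1/8*(-3) = 3/8 ≈ 0.37500)
k(m) = 91/8 + m (k(m) = (11 + m) + 3/8 = 91/8 + m)
39240/36162 + r(-105)/k(68) = 39240/36162 - 105/(91/8 + 68) = 39240*(1/36162) - 105/635/8 = 2180/2009 - 105*8/635 = 2180/2009 - 168/127 = -60652/255143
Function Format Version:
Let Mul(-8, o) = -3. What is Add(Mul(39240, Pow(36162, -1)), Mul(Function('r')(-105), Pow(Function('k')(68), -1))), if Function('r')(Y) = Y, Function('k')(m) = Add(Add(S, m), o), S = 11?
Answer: Rational(-60652, 255143) ≈ -0.23772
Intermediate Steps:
o = Rational(3, 8) (o = Mul(Rational(-1, 8), -3) = Rational(3, 8) ≈ 0.37500)
Function('k')(m) = Add(Rational(91, 8), m) (Function('k')(m) = Add(Add(11, m), Rational(3, 8)) = Add(Rational(91, 8), m))
Add(Mul(39240, Pow(36162, -1)), Mul(Function('r')(-105), Pow(Function('k')(68), -1))) = Add(Mul(39240, Pow(36162, -1)), Mul(-105, Pow(Add(Rational(91, 8), 68), -1))) = Add(Mul(39240, Rational(1, 36162)), Mul(-105, Pow(Rational(635, 8), -1))) = Add(Rational(2180, 2009), Mul(-105, Rational(8, 635))) = Add(Rational(2180, 2009), Rational(-168, 127)) = Rational(-60652, 255143)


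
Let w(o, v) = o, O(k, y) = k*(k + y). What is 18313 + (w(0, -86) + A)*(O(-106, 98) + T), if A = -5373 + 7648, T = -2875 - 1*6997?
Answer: -20511287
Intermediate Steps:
T = -9872 (T = -2875 - 6997 = -9872)
A = 2275
18313 + (w(0, -86) + A)*(O(-106, 98) + T) = 18313 + (0 + 2275)*(-106*(-106 + 98) - 9872) = 18313 + 2275*(-106*(-8) - 9872) = 18313 + 2275*(848 - 9872) = 18313 + 2275*(-9024) = 18313 - 20529600 = -20511287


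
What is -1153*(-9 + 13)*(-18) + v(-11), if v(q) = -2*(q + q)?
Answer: 83060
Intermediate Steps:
v(q) = -4*q
-1153*(-9 + 13)*(-18) + v(-11) = -1153*(-9 + 13)*(-18) - 4*(-11) = -4612*(-18) + 44 = -1153*(-72) + 44 = 83016 + 44 = 83060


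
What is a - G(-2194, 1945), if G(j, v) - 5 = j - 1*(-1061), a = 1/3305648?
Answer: 3728770945/3305648 ≈ 1128.0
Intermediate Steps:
a = 1/3305648 ≈ 3.0251e-7
G(j, v) = 1066 + j (G(j, v) = 5 + (j - 1*(-1061)) = 5 + (j + 1061) = 5 + (1061 + j) = 1066 + j)
a - G(-2194, 1945) = 1/3305648 - (1066 - 2194) = 1/3305648 - 1*(-1128) = 1/3305648 + 1128 = 3728770945/3305648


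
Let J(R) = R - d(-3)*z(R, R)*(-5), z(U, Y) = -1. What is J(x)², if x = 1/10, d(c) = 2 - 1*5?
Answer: 22801/100 ≈ 228.01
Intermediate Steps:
d(c) = -3 (d(c) = 2 - 5 = -3)
x = ⅒ ≈ 0.10000
J(R) = 15 + R (J(R) = R - (-3*(-1))*(-5) = R - 3*(-5) = R - 1*(-15) = R + 15 = 15 + R)
J(x)² = (15 + ⅒)² = (151/10)² = 22801/100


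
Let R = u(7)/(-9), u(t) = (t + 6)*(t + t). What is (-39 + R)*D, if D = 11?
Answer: -5863/9 ≈ -651.44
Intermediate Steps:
u(t) = 2*t*(6 + t) (u(t) = (6 + t)*(2*t) = 2*t*(6 + t))
R = -182/9 (R = (2*7*(6 + 7))/(-9) = (2*7*13)*(-⅑) = 182*(-⅑) = -182/9 ≈ -20.222)
(-39 + R)*D = (-39 - 182/9)*11 = -533/9*11 = -5863/9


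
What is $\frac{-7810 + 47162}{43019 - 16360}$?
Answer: $\frac{39352}{26659} \approx 1.4761$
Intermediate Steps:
$\frac{-7810 + 47162}{43019 - 16360} = \frac{39352}{43019 - 16360} = \frac{39352}{26659}$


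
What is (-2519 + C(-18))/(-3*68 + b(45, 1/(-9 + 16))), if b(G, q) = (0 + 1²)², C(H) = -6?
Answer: 2525/203 ≈ 12.438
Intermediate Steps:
b(G, q) = 1 (b(G, q) = (0 + 1)² = 1² = 1)
(-2519 + C(-18))/(-3*68 + b(45, 1/(-9 + 16))) = (-2519 - 6)/(-3*68 + 1) = -2525/(-204 + 1) = -2525/(-203) = -2525*(-1/203) = 2525/203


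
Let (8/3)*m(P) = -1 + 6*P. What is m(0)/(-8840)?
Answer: 3/70720 ≈ 4.2421e-5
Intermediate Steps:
m(P) = -3/8 + 9*P/4 (m(P) = 3*(-1 + 6*P)/8 = -3/8 + 9*P/4)
m(0)/(-8840) = (-3/8 + (9/4)*0)/(-8840) = (-3/8 + 0)*(-1/8840) = -3/8*(-1/8840) = 3/70720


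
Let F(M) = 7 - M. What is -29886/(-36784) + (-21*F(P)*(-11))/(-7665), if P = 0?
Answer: 4038011/6713080 ≈ 0.60151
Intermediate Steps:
-29886/(-36784) + (-21*F(P)*(-11))/(-7665) = -29886/(-36784) + (-21*(7 - 1*0)*(-11))/(-7665) = -29886*(-1/36784) + (-21*(7 + 0)*(-11))*(-1/7665) = 14943/18392 + (-21*7*(-11))*(-1/7665) = 14943/18392 - 147*(-11)*(-1/7665) = 14943/18392 + 1617*(-1/7665) = 14943/18392 - 77/365 = 4038011/6713080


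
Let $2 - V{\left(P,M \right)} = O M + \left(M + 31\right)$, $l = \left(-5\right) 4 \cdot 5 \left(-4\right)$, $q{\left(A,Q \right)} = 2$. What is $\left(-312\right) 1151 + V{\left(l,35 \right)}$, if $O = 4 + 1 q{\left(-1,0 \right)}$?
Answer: $-359386$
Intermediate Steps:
$O = 6$ ($O = 4 + 1 \cdot 2 = 4 + 2 = 6$)
$l = 400$ ($l = \left(-20\right) \left(-20\right) = 400$)
$V{\left(P,M \right)} = -29 - 7 M$ ($V{\left(P,M \right)} = 2 - \left(6 M + \left(M + 31\right)\right) = 2 - \left(6 M + \left(31 + M\right)\right) = 2 - \left(31 + 7 M\right) = -29 - 7 M$)
$\left(-312\right) 1151 + V{\left(l,35 \right)} = \left(-312\right) 1151 - 274 = -359112 - 274 = -359386$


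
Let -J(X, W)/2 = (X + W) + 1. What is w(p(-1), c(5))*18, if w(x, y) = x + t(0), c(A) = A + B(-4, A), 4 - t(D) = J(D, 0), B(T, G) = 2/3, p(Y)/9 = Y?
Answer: -54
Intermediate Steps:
p(Y) = 9*Y
B(T, G) = ⅔ (B(T, G) = 2*(⅓) = ⅔)
J(X, W) = -2 - 2*W - 2*X (J(X, W) = -2*((X + W) + 1) = -2*((W + X) + 1) = -2*(1 + W + X) = -2 - 2*W - 2*X)
t(D) = 6 + 2*D (t(D) = 4 - (-2 - 2*0 - 2*D) = 4 - (-2 + 0 - 2*D) = 4 - (-2 - 2*D) = 4 + (2 + 2*D) = 6 + 2*D)
c(A) = ⅔ + A (c(A) = A + ⅔ = ⅔ + A)
w(x, y) = 6 + x (w(x, y) = x + (6 + 2*0) = x + (6 + 0) = x + 6 = 6 + x)
w(p(-1), c(5))*18 = (6 + 9*(-1))*18 = (6 - 9)*18 = -3*18 = -54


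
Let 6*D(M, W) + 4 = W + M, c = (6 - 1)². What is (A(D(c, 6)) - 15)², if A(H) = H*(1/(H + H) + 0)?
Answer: 841/4 ≈ 210.25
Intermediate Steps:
c = 25 (c = 5² = 25)
D(M, W) = -⅔ + M/6 + W/6 (D(M, W) = -⅔ + (W + M)/6 = -⅔ + (M + W)/6 = -⅔ + (M/6 + W/6) = -⅔ + M/6 + W/6)
A(H) = ½ (A(H) = H*(1/(2*H) + 0) = H*(1/(2*H)) = ½)
(A(D(c, 6)) - 15)² = (½ - 15)² = (-29/2)² = 841/4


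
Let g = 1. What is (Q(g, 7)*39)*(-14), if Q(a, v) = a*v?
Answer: -3822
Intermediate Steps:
(Q(g, 7)*39)*(-14) = ((1*7)*39)*(-14) = (7*39)*(-14) = 273*(-14) = -3822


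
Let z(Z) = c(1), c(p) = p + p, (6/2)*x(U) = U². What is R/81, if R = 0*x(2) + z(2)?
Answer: 2/81 ≈ 0.024691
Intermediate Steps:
x(U) = U²/3
c(p) = 2*p
z(Z) = 2 (z(Z) = 2*1 = 2)
R = 2 (R = 0*((⅓)*2²) + 2 = 0*((⅓)*4) + 2 = 0*(4/3) + 2 = 0 + 2 = 2)
R/81 = 2/81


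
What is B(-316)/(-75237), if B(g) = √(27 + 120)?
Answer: -7*√3/75237 ≈ -0.00016115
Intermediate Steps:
B(g) = 7*√3 (B(g) = √147 = 7*√3)
B(-316)/(-75237) = (7*√3)/(-75237) = (7*√3)*(-1/75237) = -7*√3/75237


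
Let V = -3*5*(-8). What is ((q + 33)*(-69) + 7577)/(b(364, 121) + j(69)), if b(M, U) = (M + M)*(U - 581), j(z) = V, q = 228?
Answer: 1304/41845 ≈ 0.031163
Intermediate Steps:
V = 120 (V = -15*(-8) = 120)
j(z) = 120
b(M, U) = 2*M*(-581 + U) (b(M, U) = (2*M)*(-581 + U) = 2*M*(-581 + U))
((q + 33)*(-69) + 7577)/(b(364, 121) + j(69)) = ((228 + 33)*(-69) + 7577)/(2*364*(-581 + 121) + 120) = (261*(-69) + 7577)/(2*364*(-460) + 120) = (-18009 + 7577)/(-334880 + 120) = -10432/(-334760) = -10432*(-1/334760) = 1304/41845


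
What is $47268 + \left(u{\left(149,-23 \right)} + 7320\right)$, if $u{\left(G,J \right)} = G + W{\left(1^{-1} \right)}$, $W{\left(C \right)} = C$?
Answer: $54738$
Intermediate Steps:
$u{\left(G,J \right)} = 1 + G$ ($u{\left(G,J \right)} = G + 1^{-1} = G + 1 = 1 + G$)
$47268 + \left(u{\left(149,-23 \right)} + 7320\right) = 47268 + \left(\left(1 + 149\right) + 7320\right) = 47268 + \left(150 + 7320\right) = 47268 + 7470 = 54738$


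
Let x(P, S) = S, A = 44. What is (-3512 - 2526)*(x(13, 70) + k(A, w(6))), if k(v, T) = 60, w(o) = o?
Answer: -784940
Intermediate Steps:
(-3512 - 2526)*(x(13, 70) + k(A, w(6))) = (-3512 - 2526)*(70 + 60) = -6038*130 = -784940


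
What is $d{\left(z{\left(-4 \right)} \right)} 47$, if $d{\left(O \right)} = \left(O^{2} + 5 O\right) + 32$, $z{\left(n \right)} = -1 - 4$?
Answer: $1504$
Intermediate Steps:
$z{\left(n \right)} = -5$
$d{\left(O \right)} = 32 + O^{2} + 5 O$
$d{\left(z{\left(-4 \right)} \right)} 47 = \left(32 + \left(-5\right)^{2} + 5 \left(-5\right)\right) 47 = \left(32 + 25 - 25\right) 47 = 32 \cdot 47 = 1504$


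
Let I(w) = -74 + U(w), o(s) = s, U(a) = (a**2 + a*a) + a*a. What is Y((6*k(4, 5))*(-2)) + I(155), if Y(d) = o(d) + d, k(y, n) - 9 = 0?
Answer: 71785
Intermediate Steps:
k(y, n) = 9 (k(y, n) = 9 + 0 = 9)
U(a) = 3*a**2 (U(a) = (a**2 + a**2) + a**2 = 2*a**2 + a**2 = 3*a**2)
I(w) = -74 + 3*w**2
Y(d) = 2*d (Y(d) = d + d = 2*d)
Y((6*k(4, 5))*(-2)) + I(155) = 2*((6*9)*(-2)) + (-74 + 3*155**2) = 2*(54*(-2)) + (-74 + 3*24025) = 2*(-108) + (-74 + 72075) = -216 + 72001 = 71785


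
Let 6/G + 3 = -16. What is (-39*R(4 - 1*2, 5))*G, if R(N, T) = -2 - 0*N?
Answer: -468/19 ≈ -24.632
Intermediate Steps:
R(N, T) = -2 (R(N, T) = -2 - 1*0 = -2 + 0 = -2)
G = -6/19 (G = 6/(-3 - 16) = 6/(-19) = 6*(-1/19) = -6/19 ≈ -0.31579)
(-39*R(4 - 1*2, 5))*G = -39*(-2)*(-6/19) = 78*(-6/19) = -468/19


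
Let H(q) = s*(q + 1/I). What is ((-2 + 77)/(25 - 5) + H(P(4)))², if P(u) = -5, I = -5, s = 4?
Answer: 116281/400 ≈ 290.70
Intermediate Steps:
H(q) = -⅘ + 4*q (H(q) = 4*(q + 1/(-5)) = 4*(q - ⅕) = 4*(-⅕ + q) = -⅘ + 4*q)
((-2 + 77)/(25 - 5) + H(P(4)))² = ((-2 + 77)/(25 - 5) + (-⅘ + 4*(-5)))² = (75/20 + (-⅘ - 20))² = (75*(1/20) - 104/5)² = (15/4 - 104/5)² = (-341/20)² = 116281/400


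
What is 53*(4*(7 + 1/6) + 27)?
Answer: 8851/3 ≈ 2950.3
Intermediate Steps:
53*(4*(7 + 1/6) + 27) = 53*(4*(7 + 1*(⅙)) + 27) = 53*(4*(7 + ⅙) + 27) = 53*(4*(43/6) + 27) = 53*(86/3 + 27) = 53*(167/3) = 8851/3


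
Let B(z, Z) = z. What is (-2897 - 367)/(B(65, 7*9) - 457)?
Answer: 408/49 ≈ 8.3265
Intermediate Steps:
(-2897 - 367)/(B(65, 7*9) - 457) = (-2897 - 367)/(65 - 457) = -3264/(-392) = -3264*(-1/392) = 408/49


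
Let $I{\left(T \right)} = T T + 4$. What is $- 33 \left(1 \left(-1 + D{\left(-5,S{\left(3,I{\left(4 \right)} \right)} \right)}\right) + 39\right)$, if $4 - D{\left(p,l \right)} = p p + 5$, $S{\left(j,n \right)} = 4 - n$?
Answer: $-396$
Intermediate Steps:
$I{\left(T \right)} = 4 + T^{2}$ ($I{\left(T \right)} = T^{2} + 4 = 4 + T^{2}$)
$D{\left(p,l \right)} = -1 - p^{2}$ ($D{\left(p,l \right)} = 4 - \left(p p + 5\right) = 4 - \left(p^{2} + 5\right) = 4 - \left(5 + p^{2}\right) = -1 - p^{2}$)
$- 33 \left(1 \left(-1 + D{\left(-5,S{\left(3,I{\left(4 \right)} \right)} \right)}\right) + 39\right) = - 33 \left(1 \left(-1 - 26\right) + 39\right) = - 33 \left(1 \left(-27\right) + 39\right) = - 33 \left(-27 + 39\right) = \left(-33\right) 12 = -396$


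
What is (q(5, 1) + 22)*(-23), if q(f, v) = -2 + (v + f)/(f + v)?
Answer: -483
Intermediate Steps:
q(f, v) = -1 (q(f, v) = -2 + (f + v)/(f + v) = -2 + 1 = -1)
(q(5, 1) + 22)*(-23) = (-1 + 22)*(-23) = 21*(-23) = -483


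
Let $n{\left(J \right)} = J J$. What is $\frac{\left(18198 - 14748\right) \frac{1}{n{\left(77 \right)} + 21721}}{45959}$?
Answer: $\frac{69}{25415327} \approx 2.7149 \cdot 10^{-6}$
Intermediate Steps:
$n{\left(J \right)} = J^{2}$
$\frac{\left(18198 - 14748\right) \frac{1}{n{\left(77 \right)} + 21721}}{45959} = \frac{\left(18198 - 14748\right) \frac{1}{77^{2} + 21721}}{45959} = \frac{3450}{5929 + 21721} \cdot \frac{1}{45959} = \frac{3450}{27650} \cdot \frac{1}{45959} = 3450 \cdot \frac{1}{27650} \cdot \frac{1}{45959} = \frac{69}{553} \cdot \frac{1}{45959} = \frac{69}{25415327}$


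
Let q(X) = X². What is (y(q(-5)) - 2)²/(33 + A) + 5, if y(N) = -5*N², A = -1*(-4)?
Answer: 9778314/37 ≈ 2.6428e+5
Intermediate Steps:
A = 4
(y(q(-5)) - 2)²/(33 + A) + 5 = (-5*((-5)²)² - 2)²/(33 + 4) + 5 = (-5*25² - 2)²/37 + 5 = (-5*625 - 2)²/37 + 5 = (-3125 - 2)²/37 + 5 = (1/37)*(-3127)² + 5 = (1/37)*9778129 + 5 = 9778129/37 + 5 = 9778314/37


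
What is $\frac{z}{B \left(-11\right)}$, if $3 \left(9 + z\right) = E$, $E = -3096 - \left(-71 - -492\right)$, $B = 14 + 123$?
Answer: $\frac{3544}{4521} \approx 0.7839$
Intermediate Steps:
$B = 137$
$E = -3517$ ($E = -3096 - \left(-71 + 492\right) = -3096 - 421 = -3517$)
$z = - \frac{3544}{3}$ ($z = -9 + \frac{1}{3} \left(-3517\right) = -9 - \frac{3517}{3} = - \frac{3544}{3} \approx -1181.3$)
$\frac{z}{B \left(-11\right)} = - \frac{3544}{3 \cdot 137 \left(-11\right)} = - \frac{3544}{3 \left(-1507\right)} = \left(- \frac{3544}{3}\right) \left(- \frac{1}{1507}\right) = \frac{3544}{4521}$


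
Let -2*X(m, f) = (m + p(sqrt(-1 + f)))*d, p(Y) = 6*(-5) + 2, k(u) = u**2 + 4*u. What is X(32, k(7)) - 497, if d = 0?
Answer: -497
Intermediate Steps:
p(Y) = -28 (p(Y) = -30 + 2 = -28)
X(m, f) = 0 (X(m, f) = -(m - 28)*0/2 = -(-28 + m)*0/2 = -1/2*0 = 0)
X(32, k(7)) - 497 = 0 - 497 = -497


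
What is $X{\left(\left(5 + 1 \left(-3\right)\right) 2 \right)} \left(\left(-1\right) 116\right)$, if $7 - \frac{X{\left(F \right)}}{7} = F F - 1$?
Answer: $6496$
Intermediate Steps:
$X{\left(F \right)} = 56 - 7 F^{2}$ ($X{\left(F \right)} = 49 - 7 \left(F F - 1\right) = 49 - 7 \left(F^{2} - 1\right) = 49 - 7 \left(-1 + F^{2}\right) = 49 - \left(-7 + 7 F^{2}\right) = 56 - 7 F^{2}$)
$X{\left(\left(5 + 1 \left(-3\right)\right) 2 \right)} \left(\left(-1\right) 116\right) = \left(56 - 7 \left(\left(5 + 1 \left(-3\right)\right) 2\right)^{2}\right) \left(\left(-1\right) 116\right) = \left(56 - 7 \left(\left(5 - 3\right) 2\right)^{2}\right) \left(-116\right) = \left(56 - 7 \left(2 \cdot 2\right)^{2}\right) \left(-116\right) = \left(56 - 7 \cdot 4^{2}\right) \left(-116\right) = \left(56 - 112\right) \left(-116\right) = \left(-56\right) \left(-116\right) = 6496$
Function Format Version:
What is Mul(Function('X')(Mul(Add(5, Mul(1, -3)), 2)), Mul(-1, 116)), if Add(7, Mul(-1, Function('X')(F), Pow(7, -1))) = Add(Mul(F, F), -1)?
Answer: 6496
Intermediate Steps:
Function('X')(F) = Add(56, Mul(-7, Pow(F, 2))) (Function('X')(F) = Add(49, Mul(-7, Add(Mul(F, F), -1))) = Add(49, Mul(-7, Add(Pow(F, 2), -1))) = Add(49, Mul(-7, Add(-1, Pow(F, 2)))) = Add(49, Add(7, Mul(-7, Pow(F, 2)))) = Add(56, Mul(-7, Pow(F, 2))))
Mul(Function('X')(Mul(Add(5, Mul(1, -3)), 2)), Mul(-1, 116)) = Mul(Add(56, Mul(-7, Pow(Mul(Add(5, Mul(1, -3)), 2), 2))), Mul(-1, 116)) = Mul(Add(56, Mul(-7, Pow(Mul(Add(5, -3), 2), 2))), -116) = Mul(Add(56, Mul(-7, Pow(Mul(2, 2), 2))), -116) = Mul(Add(56, Mul(-7, Pow(4, 2))), -116) = Mul(Add(56, Mul(-7, 16)), -116) = Mul(Add(56, -112), -116) = Mul(-56, -116) = 6496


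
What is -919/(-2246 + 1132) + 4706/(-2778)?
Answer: -1344751/1547346 ≈ -0.86907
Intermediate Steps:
-919/(-2246 + 1132) + 4706/(-2778) = -919/(-1114) + 4706*(-1/2778) = -919*(-1/1114) - 2353/1389 = 919/1114 - 2353/1389 = -1344751/1547346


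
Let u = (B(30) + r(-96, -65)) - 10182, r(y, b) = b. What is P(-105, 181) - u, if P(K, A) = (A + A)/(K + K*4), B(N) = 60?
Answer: 5347813/525 ≈ 10186.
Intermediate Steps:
P(K, A) = 2*A/(5*K) (P(K, A) = (2*A)/(K + 4*K) = (2*A)/((5*K)) = (2*A)*(1/(5*K)) = 2*A/(5*K))
u = -10187 (u = (60 - 65) - 10182 = -5 - 10182 = -10187)
P(-105, 181) - u = (2/5)*181/(-105) - 1*(-10187) = (2/5)*181*(-1/105) + 10187 = -362/525 + 10187 = 5347813/525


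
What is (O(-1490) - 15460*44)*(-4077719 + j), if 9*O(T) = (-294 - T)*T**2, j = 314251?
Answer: -9969868713681920/9 ≈ -1.1078e+15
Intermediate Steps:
O(T) = T**2*(-294 - T)/9 (O(T) = ((-294 - T)*T**2)/9 = (T**2*(-294 - T))/9 = T**2*(-294 - T)/9)
(O(-1490) - 15460*44)*(-4077719 + j) = ((1/9)*(-1490)**2*(-294 - 1*(-1490)) - 15460*44)*(-4077719 + 314251) = ((1/9)*2220100*(-294 + 1490) - 680240)*(-3763468) = ((1/9)*2220100*1196 - 680240)*(-3763468) = (2655239600/9 - 680240)*(-3763468) = (2649117440/9)*(-3763468) = -9969868713681920/9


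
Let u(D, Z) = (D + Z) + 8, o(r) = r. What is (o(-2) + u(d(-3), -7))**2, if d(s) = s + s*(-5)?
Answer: 121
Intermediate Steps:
d(s) = -4*s (d(s) = s - 5*s = -4*s)
u(D, Z) = 8 + D + Z
(o(-2) + u(d(-3), -7))**2 = (-2 + (8 - 4*(-3) - 7))**2 = (-2 + (8 + 12 - 7))**2 = (-2 + 13)**2 = 11**2 = 121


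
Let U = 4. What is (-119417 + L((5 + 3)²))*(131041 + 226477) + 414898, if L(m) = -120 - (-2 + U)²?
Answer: -42737644340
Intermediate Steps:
L(m) = -124 (L(m) = -120 - (-2 + 4)² = -120 - 1*2² = -120 - 1*4 = -120 - 4 = -124)
(-119417 + L((5 + 3)²))*(131041 + 226477) + 414898 = (-119417 - 124)*(131041 + 226477) + 414898 = -119541*357518 + 414898 = -42738059238 + 414898 = -42737644340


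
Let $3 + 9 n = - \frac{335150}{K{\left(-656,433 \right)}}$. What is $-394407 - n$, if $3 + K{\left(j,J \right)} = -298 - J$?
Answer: $- \frac{1302892795}{3303} \approx -3.9446 \cdot 10^{5}$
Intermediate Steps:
$K{\left(j,J \right)} = -301 - J$ ($K{\left(j,J \right)} = -3 - \left(298 + J\right) = -301 - J$)
$n = \frac{166474}{3303}$ ($n = - \frac{1}{3} + \frac{\left(-335150\right) \frac{1}{-301 - 433}}{9} = - \frac{1}{3} + \frac{\left(-335150\right) \frac{1}{-734}}{9} = - \frac{1}{3} + \frac{\left(-335150\right) \left(- \frac{1}{734}\right)}{9} = - \frac{1}{3} + \frac{1}{9} \cdot \frac{167575}{367} = - \frac{1}{3} + \frac{167575}{3303} = \frac{166474}{3303} \approx 50.401$)
$-394407 - n = -394407 - \frac{166474}{3303} = - \frac{1302892795}{3303}$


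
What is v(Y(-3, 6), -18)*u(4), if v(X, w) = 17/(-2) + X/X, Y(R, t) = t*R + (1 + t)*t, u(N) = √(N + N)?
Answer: -15*√2 ≈ -21.213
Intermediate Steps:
u(N) = √2*√N (u(N) = √(2*N) = √2*√N)
Y(R, t) = R*t + t*(1 + t)
v(X, w) = -15/2 (v(X, w) = 17*(-½) + 1 = -17/2 + 1 = -15/2)
v(Y(-3, 6), -18)*u(4) = -15*√2*√4/2 = -15*√2*2/2 = -15*√2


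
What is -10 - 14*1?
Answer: -24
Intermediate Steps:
-10 - 14*1 = -10 - 14 = -24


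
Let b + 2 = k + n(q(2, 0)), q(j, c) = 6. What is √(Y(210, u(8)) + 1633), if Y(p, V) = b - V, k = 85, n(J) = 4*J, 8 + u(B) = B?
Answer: 2*√435 ≈ 41.713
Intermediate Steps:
u(B) = -8 + B
b = 107 (b = -2 + (85 + 4*6) = -2 + (85 + 24) = -2 + 109 = 107)
Y(p, V) = 107 - V
√(Y(210, u(8)) + 1633) = √((107 - (-8 + 8)) + 1633) = √((107 - 1*0) + 1633) = √((107 + 0) + 1633) = √(107 + 1633) = √1740 = 2*√435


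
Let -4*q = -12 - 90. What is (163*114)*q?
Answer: 473841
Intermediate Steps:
q = 51/2 (q = -(-12 - 90)/4 = -¼*(-102) = 51/2 ≈ 25.500)
(163*114)*q = (163*114)*(51/2) = 18582*(51/2) = 473841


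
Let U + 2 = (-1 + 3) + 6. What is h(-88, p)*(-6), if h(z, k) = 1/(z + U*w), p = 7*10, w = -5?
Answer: 3/59 ≈ 0.050847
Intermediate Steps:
U = 6 (U = -2 + ((-1 + 3) + 6) = -2 + (2 + 6) = -2 + 8 = 6)
p = 70
h(z, k) = 1/(-30 + z) (h(z, k) = 1/(z + 6*(-5)) = 1/(z - 30) = 1/(-30 + z))
h(-88, p)*(-6) = -6/(-30 - 88) = -6/(-118) = -1/118*(-6) = 3/59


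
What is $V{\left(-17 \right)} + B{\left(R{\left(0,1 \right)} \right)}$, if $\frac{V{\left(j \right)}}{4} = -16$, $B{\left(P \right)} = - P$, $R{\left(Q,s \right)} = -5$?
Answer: $-59$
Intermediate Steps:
$V{\left(j \right)} = -64$ ($V{\left(j \right)} = 4 \left(-16\right) = -64$)
$V{\left(-17 \right)} + B{\left(R{\left(0,1 \right)} \right)} = -64 - -5 = -64 + 5 = -59$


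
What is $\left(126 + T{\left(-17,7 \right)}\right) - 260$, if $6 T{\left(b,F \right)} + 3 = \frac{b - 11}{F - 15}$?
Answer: $- \frac{1607}{12} \approx -133.92$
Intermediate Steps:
$T{\left(b,F \right)} = - \frac{1}{2} + \frac{-11 + b}{6 \left(-15 + F\right)}$ ($T{\left(b,F \right)} = - \frac{1}{2} + \frac{\left(b - 11\right) \frac{1}{F - 15}}{6} = - \frac{1}{2} + \frac{\left(-11 + b\right) \frac{1}{-15 + F}}{6} = - \frac{1}{2} + \frac{\frac{1}{-15 + F} \left(-11 + b\right)}{6} = - \frac{1}{2} + \frac{-11 + b}{6 \left(-15 + F\right)}$)
$\left(126 + T{\left(-17,7 \right)}\right) - 260 = \left(126 + \frac{34 - 17 - 21}{6 \left(-15 + 7\right)}\right) - 260 = \left(126 + \frac{34 - 17 - 21}{6 \left(-8\right)}\right) - 260 = \left(126 + \frac{1}{6} \left(- \frac{1}{8}\right) \left(-4\right)\right) - 260 = \left(126 + \frac{1}{12}\right) - 260 = \frac{1513}{12} - 260 = - \frac{1607}{12}$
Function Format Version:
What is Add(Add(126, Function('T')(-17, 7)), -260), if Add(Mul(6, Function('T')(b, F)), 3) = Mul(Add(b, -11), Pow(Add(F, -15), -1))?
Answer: Rational(-1607, 12) ≈ -133.92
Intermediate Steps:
Function('T')(b, F) = Add(Rational(-1, 2), Mul(Rational(1, 6), Pow(Add(-15, F), -1), Add(-11, b))) (Function('T')(b, F) = Add(Rational(-1, 2), Mul(Rational(1, 6), Mul(Add(b, -11), Pow(Add(F, -15), -1)))) = Add(Rational(-1, 2), Mul(Rational(1, 6), Mul(Add(-11, b), Pow(Add(-15, F), -1)))) = Add(Rational(-1, 2), Mul(Rational(1, 6), Mul(Pow(Add(-15, F), -1), Add(-11, b)))) = Add(Rational(-1, 2), Mul(Rational(1, 6), Pow(Add(-15, F), -1), Add(-11, b))))
Add(Add(126, Function('T')(-17, 7)), -260) = Add(Add(126, Mul(Rational(1, 6), Pow(Add(-15, 7), -1), Add(34, -17, Mul(-3, 7)))), -260) = Add(Add(126, Mul(Rational(1, 6), Pow(-8, -1), Add(34, -17, -21))), -260) = Add(Add(126, Mul(Rational(1, 6), Rational(-1, 8), -4)), -260) = Add(Add(126, Rational(1, 12)), -260) = Add(Rational(1513, 12), -260) = Rational(-1607, 12)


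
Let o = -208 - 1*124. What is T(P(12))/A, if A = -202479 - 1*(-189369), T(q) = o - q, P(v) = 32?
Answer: 182/6555 ≈ 0.027765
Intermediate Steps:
o = -332 (o = -208 - 124 = -332)
T(q) = -332 - q
A = -13110 (A = -202479 + 189369 = -13110)
T(P(12))/A = (-332 - 1*32)/(-13110) = (-332 - 32)*(-1/13110) = -364*(-1/13110) = 182/6555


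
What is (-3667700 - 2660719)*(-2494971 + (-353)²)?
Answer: 15000643917678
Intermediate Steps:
(-3667700 - 2660719)*(-2494971 + (-353)²) = -6328419*(-2494971 + 124609) = -6328419*(-2370362) = 15000643917678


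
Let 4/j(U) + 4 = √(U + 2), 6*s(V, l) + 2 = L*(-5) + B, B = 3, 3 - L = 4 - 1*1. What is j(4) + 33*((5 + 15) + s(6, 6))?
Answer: 6639/10 - 2*√6/5 ≈ 662.92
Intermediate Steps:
L = 0 (L = 3 - (4 - 1*1) = 3 - (4 - 1) = 3 - 1*3 = 3 - 3 = 0)
s(V, l) = ⅙ (s(V, l) = -⅓ + (0*(-5) + 3)/6 = -⅓ + (0 + 3)/6 = -⅓ + (⅙)*3 = -⅓ + ½ = ⅙)
j(U) = 4/(-4 + √(2 + U)) (j(U) = 4/(-4 + √(U + 2)) = 4/(-4 + √(2 + U)))
j(4) + 33*((5 + 15) + s(6, 6)) = 4/(-4 + √(2 + 4)) + 33*((5 + 15) + ⅙) = 4/(-4 + √6) + 33*(20 + ⅙) = 4/(-4 + √6) + 33*(121/6) = 4/(-4 + √6) + 1331/2 = 1331/2 + 4/(-4 + √6)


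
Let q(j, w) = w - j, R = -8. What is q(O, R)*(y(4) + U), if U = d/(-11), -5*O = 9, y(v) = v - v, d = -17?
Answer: -527/55 ≈ -9.5818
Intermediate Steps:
y(v) = 0
O = -9/5 (O = -⅕*9 = -9/5 ≈ -1.8000)
U = 17/11 (U = -17/(-11) = -17*(-1/11) = 17/11 ≈ 1.5455)
q(O, R)*(y(4) + U) = (-8 - 1*(-9/5))*(0 + 17/11) = (-8 + 9/5)*(17/11) = -31/5*17/11 = -527/55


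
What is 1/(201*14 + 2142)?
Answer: 1/4956 ≈ 0.00020178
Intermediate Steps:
1/(201*14 + 2142) = 1/(2814 + 2142) = 1/4956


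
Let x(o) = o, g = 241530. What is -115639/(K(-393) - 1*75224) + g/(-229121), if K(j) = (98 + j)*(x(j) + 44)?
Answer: -33193191749/6353754451 ≈ -5.2242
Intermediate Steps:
K(j) = (44 + j)*(98 + j) (K(j) = (98 + j)*(j + 44) = (98 + j)*(44 + j) = (44 + j)*(98 + j))
-115639/(K(-393) - 1*75224) + g/(-229121) = -115639/((4312 + (-393)² + 142*(-393)) - 1*75224) + 241530/(-229121) = -115639/((4312 + 154449 - 55806) - 75224) + 241530*(-1/229121) = -115639/(102955 - 75224) - 241530/229121 = -115639/27731 - 241530/229121 = -33193191749/6353754451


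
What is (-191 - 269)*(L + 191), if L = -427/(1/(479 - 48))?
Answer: 84569160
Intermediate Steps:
L = -184037 (L = -427/(1/431) = -427/1/431 = -427*431 = -184037)
(-191 - 269)*(L + 191) = (-191 - 269)*(-184037 + 191) = -460*(-183846) = 84569160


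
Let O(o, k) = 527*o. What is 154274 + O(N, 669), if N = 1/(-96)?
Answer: 14809777/96 ≈ 1.5427e+5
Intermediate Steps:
N = -1/96 ≈ -0.010417
154274 + O(N, 669) = 154274 + 527*(-1/96) = 154274 - 527/96 = 14809777/96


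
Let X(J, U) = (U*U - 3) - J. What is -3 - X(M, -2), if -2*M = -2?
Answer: -3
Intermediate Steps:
M = 1 (M = -½*(-2) = 1)
X(J, U) = -3 + U² - J (X(J, U) = (U² - 3) - J = (-3 + U²) - J = -3 + U² - J)
-3 - X(M, -2) = -3 - (-3 + (-2)² - 1*1) = -3 - (-3 + 4 - 1) = -3 - 1*0 = -3 + 0 = -3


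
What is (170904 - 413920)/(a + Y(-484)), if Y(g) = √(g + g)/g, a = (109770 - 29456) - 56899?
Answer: -1377033152880/132679458451 - 2673176*I*√2/132679458451 ≈ -10.379 - 2.8493e-5*I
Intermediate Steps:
a = 23415 (a = 80314 - 56899 = 23415)
Y(g) = √2/√g (Y(g) = √(2*g)/g = (√2*√g)/g = √2/√g)
(170904 - 413920)/(a + Y(-484)) = (170904 - 413920)/(23415 + √2/√(-484)) = -243016/(23415 + √2*(-I/22)) = -243016/(23415 - I*√2/22)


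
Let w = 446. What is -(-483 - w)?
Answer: 929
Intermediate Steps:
-(-483 - w) = -(-483 - 1*446) = -(-483 - 446) = -1*(-929) = 929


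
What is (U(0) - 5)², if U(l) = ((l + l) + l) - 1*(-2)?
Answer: 9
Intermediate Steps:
U(l) = 2 + 3*l (U(l) = (2*l + l) + 2 = 3*l + 2 = 2 + 3*l)
(U(0) - 5)² = ((2 + 3*0) - 5)² = ((2 + 0) - 5)² = (2 - 5)² = (-3)² = 9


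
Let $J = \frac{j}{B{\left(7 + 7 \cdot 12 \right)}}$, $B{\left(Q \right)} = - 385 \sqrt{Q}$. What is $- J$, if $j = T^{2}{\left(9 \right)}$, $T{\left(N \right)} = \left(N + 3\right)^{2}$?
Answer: $\frac{20736 \sqrt{91}}{35035} \approx 5.646$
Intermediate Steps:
$T{\left(N \right)} = \left(3 + N\right)^{2}$
$j = 20736$ ($j = \left(\left(3 + 9\right)^{2}\right)^{2} = \left(12^{2}\right)^{2} = 144^{2} = 20736$)
$J = - \frac{20736 \sqrt{91}}{35035}$ ($J = \frac{20736}{\left(-385\right) \sqrt{7 + 7 \cdot 12}} = \frac{20736}{\left(-385\right) \sqrt{7 + 84}} = \frac{20736}{\left(-385\right) \sqrt{91}} = 20736 \left(- \frac{\sqrt{91}}{35035}\right) = - \frac{20736 \sqrt{91}}{35035} \approx -5.646$)
$- J = - \frac{\left(-20736\right) \sqrt{91}}{35035} = \frac{20736 \sqrt{91}}{35035}$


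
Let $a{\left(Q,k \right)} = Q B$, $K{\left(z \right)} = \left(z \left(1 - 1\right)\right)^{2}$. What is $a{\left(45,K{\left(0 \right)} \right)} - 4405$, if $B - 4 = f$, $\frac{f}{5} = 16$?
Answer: $-625$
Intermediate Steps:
$f = 80$ ($f = 5 \cdot 16 = 80$)
$B = 84$ ($B = 4 + 80 = 84$)
$K{\left(z \right)} = 0$ ($K{\left(z \right)} = \left(z 0\right)^{2} = 0^{2} = 0$)
$a{\left(Q,k \right)} = 84 Q$ ($a{\left(Q,k \right)} = Q 84 = 84 Q$)
$a{\left(45,K{\left(0 \right)} \right)} - 4405 = 84 \cdot 45 - 4405 = 3780 - 4405 = -625$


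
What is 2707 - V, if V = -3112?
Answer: 5819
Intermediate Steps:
2707 - V = 2707 - 1*(-3112) = 2707 + 3112 = 5819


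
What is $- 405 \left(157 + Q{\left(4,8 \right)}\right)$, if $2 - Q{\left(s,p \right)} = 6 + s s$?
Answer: $-55485$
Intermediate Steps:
$Q{\left(s,p \right)} = -4 - s^{2}$ ($Q{\left(s,p \right)} = 2 - \left(6 + s s\right) = 2 - \left(6 + s^{2}\right) = -4 - s^{2}$)
$- 405 \left(157 + Q{\left(4,8 \right)}\right) = - 405 \left(157 - 20\right) = \left(-405\right) 137 = -55485$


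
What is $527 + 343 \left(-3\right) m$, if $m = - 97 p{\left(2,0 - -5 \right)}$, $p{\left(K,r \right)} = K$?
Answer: $200153$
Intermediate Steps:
$m = -194$ ($m = \left(-97\right) 2 = -194$)
$527 + 343 \left(-3\right) m = 527 + 343 \left(-3\right) \left(-194\right) = 527 - -199626 = 527 + 199626 = 200153$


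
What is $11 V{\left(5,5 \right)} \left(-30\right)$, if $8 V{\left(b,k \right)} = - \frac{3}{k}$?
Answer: $\frac{99}{4} \approx 24.75$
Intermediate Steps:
$V{\left(b,k \right)} = - \frac{3}{8 k}$ ($V{\left(b,k \right)} = \frac{\left(-3\right) \frac{1}{k}}{8} = - \frac{3}{8 k}$)
$11 V{\left(5,5 \right)} \left(-30\right) = 11 \left(- \frac{3}{8 \cdot 5}\right) \left(-30\right) = 11 \left(\left(- \frac{3}{8}\right) \frac{1}{5}\right) \left(-30\right) = 11 \left(- \frac{3}{40}\right) \left(-30\right) = \left(- \frac{33}{40}\right) \left(-30\right) = \frac{99}{4}$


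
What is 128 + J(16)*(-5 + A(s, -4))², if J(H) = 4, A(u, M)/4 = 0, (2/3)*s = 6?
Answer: 228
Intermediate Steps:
s = 9 (s = (3/2)*6 = 9)
A(u, M) = 0 (A(u, M) = 4*0 = 0)
128 + J(16)*(-5 + A(s, -4))² = 128 + 4*(-5 + 0)² = 128 + 4*(-5)² = 128 + 4*25 = 128 + 100 = 228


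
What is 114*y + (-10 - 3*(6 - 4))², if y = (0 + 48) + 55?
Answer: 11998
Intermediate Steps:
y = 103 (y = 48 + 55 = 103)
114*y + (-10 - 3*(6 - 4))² = 114*103 + (-10 - 3*(6 - 4))² = 11742 + (-10 - 3*2)² = 11742 + (-10 - 6)² = 11742 + (-16)² = 11742 + 256 = 11998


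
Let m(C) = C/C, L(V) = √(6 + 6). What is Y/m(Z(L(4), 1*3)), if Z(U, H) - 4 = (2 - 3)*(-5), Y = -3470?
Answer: -3470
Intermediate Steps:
L(V) = 2*√3 (L(V) = √12 = 2*√3)
Z(U, H) = 9 (Z(U, H) = 4 + (2 - 3)*(-5) = 4 - 1*(-5) = 4 + 5 = 9)
m(C) = 1
Y/m(Z(L(4), 1*3)) = -3470/1 = -3470*1 = -3470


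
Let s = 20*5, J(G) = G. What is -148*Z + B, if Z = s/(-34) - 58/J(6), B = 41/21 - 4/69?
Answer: 15336959/8211 ≈ 1867.9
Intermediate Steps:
B = 305/161 (B = 41*(1/21) - 4*1/69 = 41/21 - 4/69 = 305/161 ≈ 1.8944)
s = 100
Z = -643/51 (Z = 100/(-34) - 58/6 = 100*(-1/34) - 58*⅙ = -50/17 - 29/3 = -643/51 ≈ -12.608)
-148*Z + B = -148*(-643/51) + 305/161 = 95164/51 + 305/161 = 15336959/8211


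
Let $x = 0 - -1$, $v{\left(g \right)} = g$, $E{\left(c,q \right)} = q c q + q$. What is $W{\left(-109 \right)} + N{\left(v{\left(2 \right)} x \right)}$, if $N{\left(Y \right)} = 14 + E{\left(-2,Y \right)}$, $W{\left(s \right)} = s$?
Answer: $-101$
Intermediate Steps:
$E{\left(c,q \right)} = q + c q^{2}$ ($E{\left(c,q \right)} = c q q + q = c q^{2} + q = q + c q^{2}$)
$x = 1$ ($x = 0 + 1 = 1$)
$N{\left(Y \right)} = 14 + Y \left(1 - 2 Y\right)$
$W{\left(-109 \right)} + N{\left(v{\left(2 \right)} x \right)} = -109 + \left(14 - 2 \cdot 1 \left(-1 + 2 \cdot 2 \cdot 1\right)\right) = -109 + \left(14 - 2 \left(-1 + 2 \cdot 2\right)\right) = -109 + \left(14 - 2 \left(-1 + 4\right)\right) = -109 + \left(14 - 2 \cdot 3\right) = -109 + \left(14 - 6\right) = -109 + 8 = -101$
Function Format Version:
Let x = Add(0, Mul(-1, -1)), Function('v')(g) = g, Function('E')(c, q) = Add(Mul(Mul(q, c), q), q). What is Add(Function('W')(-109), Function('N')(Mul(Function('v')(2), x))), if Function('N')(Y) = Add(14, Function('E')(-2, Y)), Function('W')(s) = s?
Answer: -101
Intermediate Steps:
Function('E')(c, q) = Add(q, Mul(c, Pow(q, 2))) (Function('E')(c, q) = Add(Mul(Mul(c, q), q), q) = Add(Mul(c, Pow(q, 2)), q) = Add(q, Mul(c, Pow(q, 2))))
x = 1 (x = Add(0, 1) = 1)
Function('N')(Y) = Add(14, Mul(Y, Add(1, Mul(-2, Y))))
Add(Function('W')(-109), Function('N')(Mul(Function('v')(2), x))) = Add(-109, Add(14, Mul(-1, Mul(2, 1), Add(-1, Mul(2, Mul(2, 1)))))) = Add(-109, Add(14, Mul(-1, 2, Add(-1, Mul(2, 2))))) = Add(-109, Add(14, Mul(-1, 2, Add(-1, 4)))) = Add(-109, Add(14, Mul(-1, 2, 3))) = Add(-109, Add(14, -6)) = Add(-109, 8) = -101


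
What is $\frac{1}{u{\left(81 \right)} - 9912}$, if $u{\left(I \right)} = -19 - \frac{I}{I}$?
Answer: $- \frac{1}{9932} \approx -0.00010068$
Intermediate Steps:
$u{\left(I \right)} = -20$ ($u{\left(I \right)} = -19 - 1 = -20$)
$\frac{1}{u{\left(81 \right)} - 9912} = \frac{1}{-20 - 9912} = \frac{1}{-9932} = - \frac{1}{9932}$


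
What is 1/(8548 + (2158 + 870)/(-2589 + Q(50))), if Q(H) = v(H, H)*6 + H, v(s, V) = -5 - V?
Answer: 2869/24521184 ≈ 0.00011700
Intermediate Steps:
Q(H) = -30 - 5*H (Q(H) = (-5 - H)*6 + H = (-30 - 6*H) + H = -30 - 5*H)
1/(8548 + (2158 + 870)/(-2589 + Q(50))) = 1/(8548 + (2158 + 870)/(-2589 + (-30 - 5*50))) = 1/(8548 + 3028/(-2589 + (-30 - 250))) = 1/(8548 + 3028/(-2589 - 280)) = 1/(8548 + 3028/(-2869)) = 1/(8548 + 3028*(-1/2869)) = 1/(8548 - 3028/2869) = 1/(24521184/2869) = 2869/24521184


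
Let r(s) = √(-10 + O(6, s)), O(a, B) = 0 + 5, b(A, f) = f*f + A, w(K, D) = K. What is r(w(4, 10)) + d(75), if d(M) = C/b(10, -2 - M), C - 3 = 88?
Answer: 91/5939 + I*√5 ≈ 0.015322 + 2.2361*I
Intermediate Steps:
b(A, f) = A + f² (b(A, f) = f² + A = A + f²)
C = 91 (C = 3 + 88 = 91)
O(a, B) = 5
d(M) = 91/(10 + (-2 - M)²)
r(s) = I*√5 (r(s) = √(-10 + 5) = √(-5) = I*√5)
r(w(4, 10)) + d(75) = I*√5 + 91/(10 + (2 + 75)²) = I*√5 + 91/(10 + 77²) = I*√5 + 91/(10 + 5929) = I*√5 + 91/5939 = 91/5939 + I*√5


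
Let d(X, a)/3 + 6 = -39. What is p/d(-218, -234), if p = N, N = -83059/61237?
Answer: 83059/8266995 ≈ 0.010047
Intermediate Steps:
d(X, a) = -135 (d(X, a) = -18 + 3*(-39) = -18 - 117 = -135)
N = -83059/61237 (N = -83059*1/61237 = -83059/61237 ≈ -1.3564)
p = -83059/61237 ≈ -1.3564
p/d(-218, -234) = -83059/61237/(-135) = -83059/61237*(-1/135) = 83059/8266995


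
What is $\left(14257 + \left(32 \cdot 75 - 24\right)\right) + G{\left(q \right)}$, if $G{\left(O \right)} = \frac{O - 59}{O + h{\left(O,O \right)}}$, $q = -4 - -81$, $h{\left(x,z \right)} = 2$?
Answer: $\frac{1314025}{79} \approx 16633.0$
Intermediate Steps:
$q = 77$ ($q = -4 + 81 = 77$)
$G{\left(O \right)} = \frac{-59 + O}{2 + O}$ ($G{\left(O \right)} = \frac{O - 59}{O + 2} = \frac{-59 + O}{2 + O}$)
$\left(14257 + \left(32 \cdot 75 - 24\right)\right) + G{\left(q \right)} = \left(14257 + \left(32 \cdot 75 - 24\right)\right) + \frac{-59 + 77}{2 + 77} = \left(14257 + \left(2400 - 24\right)\right) + \frac{1}{79} \cdot 18 = \left(14257 + 2376\right) + \frac{1}{79} \cdot 18 = 16633 + \frac{18}{79} = \frac{1314025}{79}$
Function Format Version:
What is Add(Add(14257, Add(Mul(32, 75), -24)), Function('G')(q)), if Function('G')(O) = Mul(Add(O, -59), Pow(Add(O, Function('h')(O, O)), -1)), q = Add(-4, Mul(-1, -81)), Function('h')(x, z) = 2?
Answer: Rational(1314025, 79) ≈ 16633.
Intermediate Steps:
q = 77 (q = Add(-4, 81) = 77)
Function('G')(O) = Mul(Pow(Add(2, O), -1), Add(-59, O)) (Function('G')(O) = Mul(Add(O, -59), Pow(Add(O, 2), -1)) = Mul(Add(-59, O), Pow(Add(2, O), -1)) = Mul(Pow(Add(2, O), -1), Add(-59, O)))
Add(Add(14257, Add(Mul(32, 75), -24)), Function('G')(q)) = Add(Add(14257, Add(Mul(32, 75), -24)), Mul(Pow(Add(2, 77), -1), Add(-59, 77))) = Add(Add(14257, Add(2400, -24)), Mul(Pow(79, -1), 18)) = Add(Add(14257, 2376), Mul(Rational(1, 79), 18)) = Add(16633, Rational(18, 79)) = Rational(1314025, 79)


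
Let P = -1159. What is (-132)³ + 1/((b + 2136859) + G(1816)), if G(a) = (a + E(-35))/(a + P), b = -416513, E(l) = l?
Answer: -2599582768288047/1130269103 ≈ -2.3000e+6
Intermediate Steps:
G(a) = (-35 + a)/(-1159 + a) (G(a) = (a - 35)/(a - 1159) = (-35 + a)/(-1159 + a))
(-132)³ + 1/((b + 2136859) + G(1816)) = (-132)³ + 1/((-416513 + 2136859) + (-35 + 1816)/(-1159 + 1816)) = -2299968 + 1/(1720346 + 1781/657) = -2299968 + 1/(1130269103/657) = -2299968 + 657/1130269103 = -2599582768288047/1130269103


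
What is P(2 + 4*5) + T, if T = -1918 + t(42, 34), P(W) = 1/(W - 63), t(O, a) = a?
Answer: -77245/41 ≈ -1884.0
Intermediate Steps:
P(W) = 1/(-63 + W)
T = -1884 (T = -1918 + 34 = -1884)
P(2 + 4*5) + T = 1/(-63 + (2 + 4*5)) - 1884 = 1/(-63 + (2 + 20)) - 1884 = 1/(-63 + 22) - 1884 = 1/(-41) - 1884 = -1/41 - 1884 = -77245/41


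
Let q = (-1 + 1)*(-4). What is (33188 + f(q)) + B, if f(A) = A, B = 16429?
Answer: 49617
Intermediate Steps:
q = 0 (q = 0*(-4) = 0)
(33188 + f(q)) + B = (33188 + 0) + 16429 = 33188 + 16429 = 49617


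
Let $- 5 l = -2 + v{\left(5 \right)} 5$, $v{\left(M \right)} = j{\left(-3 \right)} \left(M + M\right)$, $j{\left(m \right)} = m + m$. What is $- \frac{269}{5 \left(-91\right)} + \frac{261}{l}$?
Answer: $\frac{675013}{137410} \approx 4.9124$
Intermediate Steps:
$j{\left(m \right)} = 2 m$
$v{\left(M \right)} = - 12 M$ ($v{\left(M \right)} = 2 \left(-3\right) \left(M + M\right) = - 6 \cdot 2 M = - 12 M$)
$l = \frac{302}{5}$ ($l = - \frac{-2 + \left(-12\right) 5 \cdot 5}{5} = - \frac{-2 - 300}{5} = \left(- \frac{1}{5}\right) \left(-302\right) = \frac{302}{5} \approx 60.4$)
$- \frac{269}{5 \left(-91\right)} + \frac{261}{l} = - \frac{269}{5 \left(-91\right)} + \frac{261}{\frac{302}{5}} = - \frac{269}{-455} + 261 \cdot \frac{5}{302} = \left(-269\right) \left(- \frac{1}{455}\right) + \frac{1305}{302} = \frac{269}{455} + \frac{1305}{302} = \frac{675013}{137410}$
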